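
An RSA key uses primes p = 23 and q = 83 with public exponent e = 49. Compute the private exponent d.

φ(n) = (p−1)(q−1) = 22·82 = 1804.
Need d with 49·d ≡ 1 (mod 1804). Apply the extended Euclidean algorithm:
1804 = 36×49 + 40
49 = 1×40 + 9
40 = 4×9 + 4
9 = 2×4 + 1
4 = 4×1 + 0
Back-substitute:
1 = 9 − 2·4
1 = −2·40 + 9·9
1 = 9·49 − 11·40
1 = −11·1804 + 405·49
So 49·405 ≡ 1 (mod 1804), hence d = 405.

405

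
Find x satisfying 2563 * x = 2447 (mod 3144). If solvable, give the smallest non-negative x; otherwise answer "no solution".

First find gcd(2563, 3144):
3144 = 1·2563 + 581
2563 = 4·581 + 239
581 = 2·239 + 103
239 = 2·103 + 33
103 = 3·33 + 4
33 = 8·4 + 1
4 = 4·1 + 0
gcd = 1, so a unique solution mod 3144 exists.
Back-substitute for the Bézout coefficients:
1 = 33 − 8·4
1 = −8·103 + 25·33
1 = 25·239 − 58·103
1 = −58·581 + 141·239
1 = 141·2563 − 622·581
1 = −622·3144 + 763·2563
So 2563·(763) ≡ 1 (mod 3144), giving 2563⁻¹ ≡ 763.
x ≡ 2563⁻¹·2447 ≡ 763·2447 ≡ 2669 (mod 3144).

2669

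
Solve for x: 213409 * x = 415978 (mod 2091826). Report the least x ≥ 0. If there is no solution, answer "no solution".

First find gcd(213409, 2091826):
2091826 = 9*213409 + 171145
213409 = 1*171145 + 42264
171145 = 4*42264 + 2089
42264 = 20*2089 + 484
2089 = 4*484 + 153
484 = 3*153 + 25
153 = 6*25 + 3
25 = 8*3 + 1
3 = 3*1 + 0
gcd = 1, so a unique solution mod 2091826 exists.
Back-substitute for the Bézout coefficients:
1 = 25 − 8·3
1 = −8·153 + 49·25
1 = 49·484 − 155·153
1 = −155·2089 + 669·484
1 = 669·42264 − 13535·2089
1 = −13535·171145 + 54809·42264
1 = 54809·213409 − 68344·171145
1 = −68344·2091826 + 669905·213409
So 213409·(669905) ≡ 1 (mod 2091826), giving 213409⁻¹ ≡ 669905.
x ≡ 213409⁻¹·415978 ≡ 669905·415978 ≡ 1049674 (mod 2091826).

1049674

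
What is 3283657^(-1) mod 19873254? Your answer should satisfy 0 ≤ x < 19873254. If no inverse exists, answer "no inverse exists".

4696975

Extended Euclidean algorithm:
19873254 = 6×3283657 + 171312
3283657 = 19×171312 + 28729
171312 = 5×28729 + 27667
28729 = 1×27667 + 1062
27667 = 26×1062 + 55
1062 = 19×55 + 17
55 = 3×17 + 4
17 = 4×4 + 1
4 = 4×1 + 0
The gcd is 1. Working backward:
1 = 17 − 4·4
1 = −4·55 + 13·17
1 = 13·1062 − 251·55
1 = −251·27667 + 6539·1062
1 = 6539·28729 − 6790·27667
1 = −6790·171312 + 40489·28729
1 = 40489·3283657 − 776081·171312
1 = −776081·19873254 + 4696975·3283657
So 3283657·4696975 ≡ 1 (mod 19873254).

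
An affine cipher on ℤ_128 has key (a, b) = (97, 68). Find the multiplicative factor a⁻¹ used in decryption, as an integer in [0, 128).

gcd(128, 97) by repeated division:
128 = 1·97 + 31
97 = 3·31 + 4
31 = 7·4 + 3
4 = 1·3 + 1
3 = 3·1 + 0
gcd = 1, so the inverse exists. Back-substitute:
1 = 4 − 3
1 = −31 + 8·4
1 = 8·97 − 25·31
1 = −25·128 + 33·97
So 97·33 ≡ 1 (mod 128).

33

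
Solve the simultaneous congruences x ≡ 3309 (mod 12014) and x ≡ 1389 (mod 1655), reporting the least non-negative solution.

13158639

Write x = 3309 + 12014·k. Then 12014·k ≡ 1389 − 3309 ≡ 1390 (mod 1655).
Need 12014⁻¹ mod 1655. Extended Euclid on (1655, 429):
1655 = 3×429 + 368
429 = 1×368 + 61
368 = 6×61 + 2
61 = 30×2 + 1
2 = 2×1 + 0
Back-substitute:
1 = 61 − 30·2
1 = −30·368 + 181·61
1 = 181·429 − 211·368
1 = −211·1655 + 814·429
12014⁻¹ ≡ 814 (mod 1655), so k ≡ 814·1390 ≡ 1095 (mod 1655).
x = 3309 + 12014·1095 = 13158639.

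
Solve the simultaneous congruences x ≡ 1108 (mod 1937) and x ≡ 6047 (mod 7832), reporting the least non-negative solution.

8033847

Write x = 1108 + 1937·k. Then 1937·k ≡ 6047 − 1108 ≡ 4939 (mod 7832).
Need 1937⁻¹ mod 7832. Extended Euclid on (7832, 1937):
7832 = 4·1937 + 84
1937 = 23·84 + 5
84 = 16·5 + 4
5 = 1·4 + 1
4 = 4·1 + 0
Back-substitute:
1 = 5 − 4
1 = −84 + 17·5
1 = 17·1937 − 392·84
1 = −392·7832 + 1585·1937
1937⁻¹ ≡ 1585 (mod 7832), so k ≡ 1585·4939 ≡ 4147 (mod 7832).
x = 1108 + 1937·4147 = 8033847.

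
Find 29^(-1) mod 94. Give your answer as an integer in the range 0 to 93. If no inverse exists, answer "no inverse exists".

Apply the Euclidean algorithm to 94 and 29:
94 = 3·29 + 7
29 = 4·7 + 1
7 = 7·1 + 0
The gcd is 1. Working backward:
1 = 29 − 4·7
1 = −4·94 + 13·29
So 29·13 ≡ 1 (mod 94).

13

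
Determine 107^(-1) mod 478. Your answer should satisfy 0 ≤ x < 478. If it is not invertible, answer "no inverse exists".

gcd(478, 107) by repeated division:
478 = 4×107 + 50
107 = 2×50 + 7
50 = 7×7 + 1
7 = 7×1 + 0
gcd = 1, so the inverse exists. Back-substitute:
1 = 50 − 7·7
1 = −7·107 + 15·50
1 = 15·478 − 67·107
So 107·(-67) ≡ 1 (mod 478), and -67 ≡ 411 (mod 478).

411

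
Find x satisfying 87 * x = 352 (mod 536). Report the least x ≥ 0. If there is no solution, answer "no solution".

First find gcd(87, 536):
536 = 6×87 + 14
87 = 6×14 + 3
14 = 4×3 + 2
3 = 1×2 + 1
2 = 2×1 + 0
gcd = 1, so a unique solution mod 536 exists.
Back-substitute for the Bézout coefficients:
1 = 3 − 2
1 = −14 + 5·3
1 = 5·87 − 31·14
1 = −31·536 + 191·87
So 87·(191) ≡ 1 (mod 536), giving 87⁻¹ ≡ 191.
x ≡ 87⁻¹·352 ≡ 191·352 ≡ 232 (mod 536).

232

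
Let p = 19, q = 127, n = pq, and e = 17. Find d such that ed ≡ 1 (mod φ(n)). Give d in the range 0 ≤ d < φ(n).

1601

φ(n) = (p−1)(q−1) = 18·126 = 2268.
Need d with 17·d ≡ 1 (mod 2268). Apply the extended Euclidean algorithm:
2268 = 133×17 + 7
17 = 2×7 + 3
7 = 2×3 + 1
3 = 3×1 + 0
Back-substitute:
1 = 7 − 2·3
1 = −2·17 + 5·7
1 = 5·2268 − 667·17
So 17·(-667) ≡ 1 (mod 2268), hence d ≡ -667 ≡ 1601 (mod 2268).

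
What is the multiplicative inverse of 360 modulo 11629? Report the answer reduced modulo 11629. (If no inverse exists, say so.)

8108

Run Euclid on (11629, 360):
11629 = 32·360 + 109
360 = 3·109 + 33
109 = 3·33 + 10
33 = 3·10 + 3
10 = 3·3 + 1
3 = 3·1 + 0
gcd = 1, so the inverse exists. Back-substitute:
1 = 10 − 3·3
1 = −3·33 + 10·10
1 = 10·109 − 33·33
1 = −33·360 + 109·109
1 = 109·11629 − 3521·360
Hence 360⁻¹ ≡ -3521 ≡ 8108 (mod 11629).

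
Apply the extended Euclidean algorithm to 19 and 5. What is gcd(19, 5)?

Apply Euclid's algorithm to 19 and 5:
19 = 3*5 + 4
5 = 1*4 + 1
4 = 4*1 + 0
gcd(19, 5) = 1.
Working backward:
1 = 5 − 4
1 = −19 + 4·5
So 1 = (-1)·19 + (4)·5.

1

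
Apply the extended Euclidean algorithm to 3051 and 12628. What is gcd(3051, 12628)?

1

Repeated division:
12628 = 4·3051 + 424
3051 = 7·424 + 83
424 = 5·83 + 9
83 = 9·9 + 2
9 = 4·2 + 1
2 = 2·1 + 0
gcd(3051, 12628) = 1.
Express as a combination:
1 = 9 − 4·2
1 = −4·83 + 37·9
1 = 37·424 − 189·83
1 = −189·3051 + 1360·424
1 = 1360·12628 − 5629·3051
So 1 = (1360)·12628 + (-5629)·3051.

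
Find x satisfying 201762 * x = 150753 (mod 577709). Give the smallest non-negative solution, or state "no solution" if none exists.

gcd(201762, 577709):
577709 = 2·201762 + 174185
201762 = 1·174185 + 27577
174185 = 6·27577 + 8723
27577 = 3·8723 + 1408
8723 = 6·1408 + 275
1408 = 5·275 + 33
275 = 8·33 + 11
33 = 3·11 + 0
gcd = 11, but 11 ∤ 150753, so the congruence has no solution.

no solution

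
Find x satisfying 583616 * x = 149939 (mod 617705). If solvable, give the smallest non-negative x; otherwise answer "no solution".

no solution

gcd(583616, 617705):
617705 = 1×583616 + 34089
583616 = 17×34089 + 4103
34089 = 8×4103 + 1265
4103 = 3×1265 + 308
1265 = 4×308 + 33
308 = 9×33 + 11
33 = 3×11 + 0
gcd = 11, but 11 ∤ 149939, so the congruence has no solution.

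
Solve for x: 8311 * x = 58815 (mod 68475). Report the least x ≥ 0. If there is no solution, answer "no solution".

41565

First find gcd(8311, 68475):
68475 = 8*8311 + 1987
8311 = 4*1987 + 363
1987 = 5*363 + 172
363 = 2*172 + 19
172 = 9*19 + 1
19 = 19*1 + 0
gcd = 1, so a unique solution mod 68475 exists.
Back-substitute for the Bézout coefficients:
1 = 172 − 9·19
1 = −9·363 + 19·172
1 = 19·1987 − 104·363
1 = −104·8311 + 435·1987
1 = 435·68475 − 3584·8311
So 8311·(-3584) ≡ 1 (mod 68475), giving 8311⁻¹ ≡ 64891.
x ≡ 8311⁻¹·58815 ≡ 64891·58815 ≡ 41565 (mod 68475).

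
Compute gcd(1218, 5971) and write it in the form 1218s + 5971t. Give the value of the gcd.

Apply Euclid's algorithm to 5971 and 1218:
5971 = 4·1218 + 1099
1218 = 1·1099 + 119
1099 = 9·119 + 28
119 = 4·28 + 7
28 = 4·7 + 0
gcd(1218, 5971) = 7.
Working backward:
7 = 119 − 4·28
7 = −4·1099 + 37·119
7 = 37·1218 − 41·1099
7 = −41·5971 + 201·1218
So 7 = (-41)·5971 + (201)·1218.

7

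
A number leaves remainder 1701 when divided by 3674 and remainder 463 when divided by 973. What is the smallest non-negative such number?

Write x = 1701 + 3674·k. Then 3674·k ≡ 463 − 1701 ≡ 708 (mod 973).
Need 3674⁻¹ mod 973. Extended Euclid on (973, 755):
973 = 1·755 + 218
755 = 3·218 + 101
218 = 2·101 + 16
101 = 6·16 + 5
16 = 3·5 + 1
5 = 5·1 + 0
Back-substitute:
1 = 16 − 3·5
1 = −3·101 + 19·16
1 = 19·218 − 41·101
1 = −41·755 + 142·218
1 = 142·973 − 183·755
3674⁻¹ ≡ 790 (mod 973), so k ≡ 790·708 ≡ 818 (mod 973).
x = 1701 + 3674·818 = 3007033.

3007033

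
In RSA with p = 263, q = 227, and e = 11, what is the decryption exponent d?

5383

φ(n) = (p−1)(q−1) = 262·226 = 59212.
Need d with 11·d ≡ 1 (mod 59212). Apply the extended Euclidean algorithm:
59212 = 5382×11 + 10
11 = 1×10 + 1
10 = 10×1 + 0
Back-substitute:
1 = 11 − 10
1 = −59212 + 5383·11
So 11·5383 ≡ 1 (mod 59212), hence d = 5383.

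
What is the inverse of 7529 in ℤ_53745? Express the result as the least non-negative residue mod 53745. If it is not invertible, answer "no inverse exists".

Extended Euclidean algorithm:
53745 = 7×7529 + 1042
7529 = 7×1042 + 235
1042 = 4×235 + 102
235 = 2×102 + 31
102 = 3×31 + 9
31 = 3×9 + 4
9 = 2×4 + 1
4 = 4×1 + 0
The gcd is 1. Working backward:
1 = 9 − 2·4
1 = −2·31 + 7·9
1 = 7·102 − 23·31
1 = −23·235 + 53·102
1 = 53·1042 − 235·235
1 = −235·7529 + 1698·1042
1 = 1698·53745 − 12121·7529
Thus 7529·(-12121) ≡ 1 (mod 53745); reducing, -12121 mod 53745 = 41624.

41624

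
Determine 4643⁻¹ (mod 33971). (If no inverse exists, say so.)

Run Euclid on (33971, 4643):
33971 = 7·4643 + 1470
4643 = 3·1470 + 233
1470 = 6·233 + 72
233 = 3·72 + 17
72 = 4·17 + 4
17 = 4·4 + 1
4 = 4·1 + 0
Since gcd(4643, 33971) = 1, back-substitute to write 1 as a combination:
1 = 17 − 4·4
1 = −4·72 + 17·17
1 = 17·233 − 55·72
1 = −55·1470 + 347·233
1 = 347·4643 − 1096·1470
1 = −1096·33971 + 8019·4643
So 4643·8019 ≡ 1 (mod 33971).

8019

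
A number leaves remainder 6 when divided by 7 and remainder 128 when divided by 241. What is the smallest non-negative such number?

Write x = 6 + 7·k. Then 7·k ≡ 128 − 6 ≡ 122 (mod 241).
Need 7⁻¹ mod 241. Extended Euclid on (241, 7):
241 = 34×7 + 3
7 = 2×3 + 1
3 = 3×1 + 0
Back-substitute:
1 = 7 − 2·3
1 = −2·241 + 69·7
7⁻¹ ≡ 69 (mod 241), so k ≡ 69·122 ≡ 224 (mod 241).
x = 6 + 7·224 = 1574.

1574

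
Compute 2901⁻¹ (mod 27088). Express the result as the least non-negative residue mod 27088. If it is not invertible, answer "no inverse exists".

Extended Euclidean algorithm:
27088 = 9*2901 + 979
2901 = 2*979 + 943
979 = 1*943 + 36
943 = 26*36 + 7
36 = 5*7 + 1
7 = 7*1 + 0
The gcd is 1. Working backward:
1 = 36 − 5·7
1 = −5·943 + 131·36
1 = 131·979 − 136·943
1 = −136·2901 + 403·979
1 = 403·27088 − 3763·2901
Hence 2901⁻¹ ≡ -3763 ≡ 23325 (mod 27088).

23325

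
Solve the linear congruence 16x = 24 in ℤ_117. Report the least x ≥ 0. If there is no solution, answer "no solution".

60

First find gcd(16, 117):
117 = 7×16 + 5
16 = 3×5 + 1
5 = 5×1 + 0
gcd = 1, so a unique solution mod 117 exists.
Back-substitute for the Bézout coefficients:
1 = 16 − 3·5
1 = −3·117 + 22·16
So 16·(22) ≡ 1 (mod 117), giving 16⁻¹ ≡ 22.
x ≡ 16⁻¹·24 ≡ 22·24 ≡ 60 (mod 117).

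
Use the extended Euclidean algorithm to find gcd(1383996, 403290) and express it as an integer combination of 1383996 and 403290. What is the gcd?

6

Repeated division:
1383996 = 3·403290 + 174126
403290 = 2·174126 + 55038
174126 = 3·55038 + 9012
55038 = 6·9012 + 966
9012 = 9·966 + 318
966 = 3·318 + 12
318 = 26·12 + 6
12 = 2·6 + 0
gcd(1383996, 403290) = 6.
Working backward:
6 = 318 − 26·12
6 = −26·966 + 79·318
6 = 79·9012 − 737·966
6 = −737·55038 + 4501·9012
6 = 4501·174126 − 14240·55038
6 = −14240·403290 + 32981·174126
6 = 32981·1383996 − 113183·403290
So 6 = (32981)·1383996 + (-113183)·403290.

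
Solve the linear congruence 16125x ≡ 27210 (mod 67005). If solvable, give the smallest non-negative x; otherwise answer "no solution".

First find gcd(16125, 67005):
67005 = 4*16125 + 2505
16125 = 6*2505 + 1095
2505 = 2*1095 + 315
1095 = 3*315 + 150
315 = 2*150 + 15
150 = 10*15 + 0
gcd = 15 and 15 | 27210, so solutions exist. Divide through by 15: 1075x ≡ 1814 (mod 4467).
Now find 1075⁻¹ mod 4467:
4467 = 4×1075 + 167
1075 = 6×167 + 73
167 = 2×73 + 21
73 = 3×21 + 10
21 = 2×10 + 1
10 = 10×1 + 0
Back-substitute:
1 = 21 − 2·10
1 = −2·73 + 7·21
1 = 7·167 − 16·73
1 = −16·1075 + 103·167
1 = 103·4467 − 428·1075
So 1075·(-428) ≡ 1 (mod 4467), i.e. 1075⁻¹ ≡ 4039.
Then x ≡ 4039·1814 ≡ 866 (mod 4467); the smallest non-negative solution is x = 866.

866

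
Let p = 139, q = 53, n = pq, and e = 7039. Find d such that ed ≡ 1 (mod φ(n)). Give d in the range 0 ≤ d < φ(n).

1519

φ(n) = (p−1)(q−1) = 138·52 = 7176.
Need d with 7039·d ≡ 1 (mod 7176). Apply the extended Euclidean algorithm:
7176 = 1×7039 + 137
7039 = 51×137 + 52
137 = 2×52 + 33
52 = 1×33 + 19
33 = 1×19 + 14
19 = 1×14 + 5
14 = 2×5 + 4
5 = 1×4 + 1
4 = 4×1 + 0
Back-substitute:
1 = 5 − 4
1 = −14 + 3·5
1 = 3·19 − 4·14
1 = −4·33 + 7·19
1 = 7·52 − 11·33
1 = −11·137 + 29·52
1 = 29·7039 − 1490·137
1 = −1490·7176 + 1519·7039
So 7039·1519 ≡ 1 (mod 7176), hence d = 1519.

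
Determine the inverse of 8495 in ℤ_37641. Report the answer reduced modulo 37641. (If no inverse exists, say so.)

31544

Extended Euclidean algorithm:
37641 = 4*8495 + 3661
8495 = 2*3661 + 1173
3661 = 3*1173 + 142
1173 = 8*142 + 37
142 = 3*37 + 31
37 = 1*31 + 6
31 = 5*6 + 1
6 = 6*1 + 0
The gcd is 1. Working backward:
1 = 31 − 5·6
1 = −5·37 + 6·31
1 = 6·142 − 23·37
1 = −23·1173 + 190·142
1 = 190·3661 − 593·1173
1 = −593·8495 + 1376·3661
1 = 1376·37641 − 6097·8495
Thus 8495·(-6097) ≡ 1 (mod 37641); reducing, -6097 mod 37641 = 31544.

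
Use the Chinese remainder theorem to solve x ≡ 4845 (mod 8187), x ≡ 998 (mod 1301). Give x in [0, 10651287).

Write x = 4845 + 8187·k. Then 8187·k ≡ 998 − 4845 ≡ 56 (mod 1301).
Need 8187⁻¹ mod 1301. Extended Euclid on (1301, 381):
1301 = 3*381 + 158
381 = 2*158 + 65
158 = 2*65 + 28
65 = 2*28 + 9
28 = 3*9 + 1
9 = 9*1 + 0
Back-substitute:
1 = 28 − 3·9
1 = −3·65 + 7·28
1 = 7·158 − 17·65
1 = −17·381 + 41·158
1 = 41·1301 − 140·381
8187⁻¹ ≡ 1161 (mod 1301), so k ≡ 1161·56 ≡ 1267 (mod 1301).
x = 4845 + 8187·1267 = 10377774.

10377774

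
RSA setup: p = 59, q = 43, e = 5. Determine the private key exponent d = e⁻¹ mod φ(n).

φ(n) = (p−1)(q−1) = 58·42 = 2436.
Need d with 5·d ≡ 1 (mod 2436). Apply the extended Euclidean algorithm:
2436 = 487×5 + 1
5 = 5×1 + 0
Back-substitute:
1 = 2436 − 487·5
So 5·(-487) ≡ 1 (mod 2436), hence d ≡ -487 ≡ 1949 (mod 2436).

1949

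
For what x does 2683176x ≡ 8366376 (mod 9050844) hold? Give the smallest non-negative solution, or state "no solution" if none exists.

First find gcd(2683176, 9050844):
9050844 = 3*2683176 + 1001316
2683176 = 2*1001316 + 680544
1001316 = 1*680544 + 320772
680544 = 2*320772 + 39000
320772 = 8*39000 + 8772
39000 = 4*8772 + 3912
8772 = 2*3912 + 948
3912 = 4*948 + 120
948 = 7*120 + 108
120 = 1*108 + 12
108 = 9*12 + 0
gcd = 12 and 12 | 8366376, so solutions exist. Divide through by 12: 223598x ≡ 697198 (mod 754237).
Now find 223598⁻¹ mod 754237:
754237 = 3×223598 + 83443
223598 = 2×83443 + 56712
83443 = 1×56712 + 26731
56712 = 2×26731 + 3250
26731 = 8×3250 + 731
3250 = 4×731 + 326
731 = 2×326 + 79
326 = 4×79 + 10
79 = 7×10 + 9
10 = 1×9 + 1
9 = 9×1 + 0
Back-substitute:
1 = 10 − 9
1 = −79 + 8·10
1 = 8·326 − 33·79
1 = −33·731 + 74·326
1 = 74·3250 − 329·731
1 = −329·26731 + 2706·3250
1 = 2706·56712 − 5741·26731
1 = −5741·83443 + 8447·56712
1 = 8447·223598 − 22635·83443
1 = −22635·754237 + 76352·223598
So 223598⁻¹ ≡ 76352 (mod 754237).
Then x ≡ 76352·697198 ≡ 676947 (mod 754237); the smallest non-negative solution is x = 676947.

676947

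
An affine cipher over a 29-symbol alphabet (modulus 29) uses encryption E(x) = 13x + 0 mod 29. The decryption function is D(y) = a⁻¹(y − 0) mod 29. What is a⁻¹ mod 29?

Extended Euclidean algorithm:
29 = 2·13 + 3
13 = 4·3 + 1
3 = 3·1 + 0
The gcd is 1. Working backward:
1 = 13 − 4·3
1 = −4·29 + 9·13
So 13·9 ≡ 1 (mod 29).

9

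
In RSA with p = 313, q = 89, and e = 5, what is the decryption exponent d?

21965

φ(n) = (p−1)(q−1) = 312·88 = 27456.
Need d with 5·d ≡ 1 (mod 27456). Apply the extended Euclidean algorithm:
27456 = 5491*5 + 1
5 = 5*1 + 0
Back-substitute:
1 = 27456 − 5491·5
So 5·(-5491) ≡ 1 (mod 27456), hence d ≡ -5491 ≡ 21965 (mod 27456).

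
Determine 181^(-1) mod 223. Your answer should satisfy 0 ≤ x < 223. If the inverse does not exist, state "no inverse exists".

69

gcd(223, 181) by repeated division:
223 = 1·181 + 42
181 = 4·42 + 13
42 = 3·13 + 3
13 = 4·3 + 1
3 = 3·1 + 0
The gcd is 1. Working backward:
1 = 13 − 4·3
1 = −4·42 + 13·13
1 = 13·181 − 56·42
1 = −56·223 + 69·181
So 181·69 ≡ 1 (mod 223).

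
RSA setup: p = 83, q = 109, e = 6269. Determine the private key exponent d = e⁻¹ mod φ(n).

3413

φ(n) = (p−1)(q−1) = 82·108 = 8856.
Need d with 6269·d ≡ 1 (mod 8856). Apply the extended Euclidean algorithm:
8856 = 1*6269 + 2587
6269 = 2*2587 + 1095
2587 = 2*1095 + 397
1095 = 2*397 + 301
397 = 1*301 + 96
301 = 3*96 + 13
96 = 7*13 + 5
13 = 2*5 + 3
5 = 1*3 + 2
3 = 1*2 + 1
2 = 2*1 + 0
Back-substitute:
1 = 3 − 2
1 = −5 + 2·3
1 = 2·13 − 5·5
1 = −5·96 + 37·13
1 = 37·301 − 116·96
1 = −116·397 + 153·301
1 = 153·1095 − 422·397
1 = −422·2587 + 997·1095
1 = 997·6269 − 2416·2587
1 = −2416·8856 + 3413·6269
So 6269·3413 ≡ 1 (mod 8856), hence d = 3413.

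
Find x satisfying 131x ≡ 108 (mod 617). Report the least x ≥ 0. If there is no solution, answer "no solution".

First find gcd(131, 617):
617 = 4×131 + 93
131 = 1×93 + 38
93 = 2×38 + 17
38 = 2×17 + 4
17 = 4×4 + 1
4 = 4×1 + 0
gcd = 1, so a unique solution mod 617 exists.
Back-substitute for the Bézout coefficients:
1 = 17 − 4·4
1 = −4·38 + 9·17
1 = 9·93 − 22·38
1 = −22·131 + 31·93
1 = 31·617 − 146·131
So 131·(-146) ≡ 1 (mod 617), giving 131⁻¹ ≡ 471.
x ≡ 131⁻¹·108 ≡ 471·108 ≡ 274 (mod 617).

274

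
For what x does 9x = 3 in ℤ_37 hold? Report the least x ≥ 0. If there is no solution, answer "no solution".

25

First find gcd(9, 37):
37 = 4·9 + 1
9 = 9·1 + 0
gcd = 1, so a unique solution mod 37 exists.
Back-substitute for the Bézout coefficients:
1 = 37 − 4·9
So 9·(-4) ≡ 1 (mod 37), giving 9⁻¹ ≡ 33.
x ≡ 9⁻¹·3 ≡ 33·3 ≡ 25 (mod 37).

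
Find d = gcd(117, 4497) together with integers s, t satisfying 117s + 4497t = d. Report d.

3

Euclidean algorithm:
4497 = 38*117 + 51
117 = 2*51 + 15
51 = 3*15 + 6
15 = 2*6 + 3
6 = 2*3 + 0
gcd(117, 4497) = 3.
Working backward:
3 = 15 − 2·6
3 = −2·51 + 7·15
3 = 7·117 − 16·51
3 = −16·4497 + 615·117
So 3 = (-16)·4497 + (615)·117.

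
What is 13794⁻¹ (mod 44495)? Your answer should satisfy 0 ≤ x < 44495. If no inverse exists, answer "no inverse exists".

no inverse exists

Compute gcd(13794, 44495):
44495 = 3×13794 + 3113
13794 = 4×3113 + 1342
3113 = 2×1342 + 429
1342 = 3×429 + 55
429 = 7×55 + 44
55 = 1×44 + 11
44 = 4×11 + 0
Since gcd = 11 > 1, 13794 is not a unit mod 44495.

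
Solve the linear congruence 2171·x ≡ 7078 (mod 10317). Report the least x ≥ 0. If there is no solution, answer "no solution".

7583

First find gcd(2171, 10317):
10317 = 4×2171 + 1633
2171 = 1×1633 + 538
1633 = 3×538 + 19
538 = 28×19 + 6
19 = 3×6 + 1
6 = 6×1 + 0
gcd = 1, so a unique solution mod 10317 exists.
Back-substitute for the Bézout coefficients:
1 = 19 − 3·6
1 = −3·538 + 85·19
1 = 85·1633 − 258·538
1 = −258·2171 + 343·1633
1 = 343·10317 − 1630·2171
So 2171·(-1630) ≡ 1 (mod 10317), giving 2171⁻¹ ≡ 8687.
x ≡ 2171⁻¹·7078 ≡ 8687·7078 ≡ 7583 (mod 10317).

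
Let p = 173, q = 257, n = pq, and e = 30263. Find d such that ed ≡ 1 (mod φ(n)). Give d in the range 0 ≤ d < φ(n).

3975

φ(n) = (p−1)(q−1) = 172·256 = 44032.
Need d with 30263·d ≡ 1 (mod 44032). Apply the extended Euclidean algorithm:
44032 = 1·30263 + 13769
30263 = 2·13769 + 2725
13769 = 5·2725 + 144
2725 = 18·144 + 133
144 = 1·133 + 11
133 = 12·11 + 1
11 = 11·1 + 0
Back-substitute:
1 = 133 − 12·11
1 = −12·144 + 13·133
1 = 13·2725 − 246·144
1 = −246·13769 + 1243·2725
1 = 1243·30263 − 2732·13769
1 = −2732·44032 + 3975·30263
So 30263·3975 ≡ 1 (mod 44032), hence d = 3975.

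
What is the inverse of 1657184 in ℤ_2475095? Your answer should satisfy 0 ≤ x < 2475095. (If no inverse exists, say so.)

2200844

Run Euclid on (2475095, 1657184):
2475095 = 1*1657184 + 817911
1657184 = 2*817911 + 21362
817911 = 38*21362 + 6155
21362 = 3*6155 + 2897
6155 = 2*2897 + 361
2897 = 8*361 + 9
361 = 40*9 + 1
9 = 9*1 + 0
The gcd is 1. Working backward:
1 = 361 − 40·9
1 = −40·2897 + 321·361
1 = 321·6155 − 682·2897
1 = −682·21362 + 2367·6155
1 = 2367·817911 − 90628·21362
1 = −90628·1657184 + 183623·817911
1 = 183623·2475095 − 274251·1657184
Hence 1657184⁻¹ ≡ -274251 ≡ 2200844 (mod 2475095).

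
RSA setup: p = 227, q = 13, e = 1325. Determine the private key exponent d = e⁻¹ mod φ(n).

1181

φ(n) = (p−1)(q−1) = 226·12 = 2712.
Need d with 1325·d ≡ 1 (mod 2712). Apply the extended Euclidean algorithm:
2712 = 2×1325 + 62
1325 = 21×62 + 23
62 = 2×23 + 16
23 = 1×16 + 7
16 = 2×7 + 2
7 = 3×2 + 1
2 = 2×1 + 0
Back-substitute:
1 = 7 − 3·2
1 = −3·16 + 7·7
1 = 7·23 − 10·16
1 = −10·62 + 27·23
1 = 27·1325 − 577·62
1 = −577·2712 + 1181·1325
So 1325·1181 ≡ 1 (mod 2712), hence d = 1181.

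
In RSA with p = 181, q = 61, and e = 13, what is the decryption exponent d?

φ(n) = (p−1)(q−1) = 180·60 = 10800.
Need d with 13·d ≡ 1 (mod 10800). Apply the extended Euclidean algorithm:
10800 = 830×13 + 10
13 = 1×10 + 3
10 = 3×3 + 1
3 = 3×1 + 0
Back-substitute:
1 = 10 − 3·3
1 = −3·13 + 4·10
1 = 4·10800 − 3323·13
So 13·(-3323) ≡ 1 (mod 10800), hence d ≡ -3323 ≡ 7477 (mod 10800).

7477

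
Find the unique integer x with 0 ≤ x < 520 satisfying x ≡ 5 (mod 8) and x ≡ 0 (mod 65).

325

Write x = 5 + 8·k. Then 8·k ≡ 0 − 5 ≡ 60 (mod 65).
Need 8⁻¹ mod 65. Extended Euclid on (65, 8):
65 = 8×8 + 1
8 = 8×1 + 0
Back-substitute:
1 = 65 − 8·8
8⁻¹ ≡ 57 (mod 65), so k ≡ 57·60 ≡ 40 (mod 65).
x = 5 + 8·40 = 325.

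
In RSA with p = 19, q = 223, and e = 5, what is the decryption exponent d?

3197

φ(n) = (p−1)(q−1) = 18·222 = 3996.
Need d with 5·d ≡ 1 (mod 3996). Apply the extended Euclidean algorithm:
3996 = 799×5 + 1
5 = 5×1 + 0
Back-substitute:
1 = 3996 − 799·5
So 5·(-799) ≡ 1 (mod 3996), hence d ≡ -799 ≡ 3197 (mod 3996).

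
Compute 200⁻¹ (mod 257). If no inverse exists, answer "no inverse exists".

9

Apply the Euclidean algorithm to 257 and 200:
257 = 1·200 + 57
200 = 3·57 + 29
57 = 1·29 + 28
29 = 1·28 + 1
28 = 28·1 + 0
gcd = 1, so the inverse exists. Back-substitute:
1 = 29 − 28
1 = −57 + 2·29
1 = 2·200 − 7·57
1 = −7·257 + 9·200
So 200·9 ≡ 1 (mod 257).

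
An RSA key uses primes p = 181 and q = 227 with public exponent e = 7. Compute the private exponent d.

11623

φ(n) = (p−1)(q−1) = 180·226 = 40680.
Need d with 7·d ≡ 1 (mod 40680). Apply the extended Euclidean algorithm:
40680 = 5811·7 + 3
7 = 2·3 + 1
3 = 3·1 + 0
Back-substitute:
1 = 7 − 2·3
1 = −2·40680 + 11623·7
So 7·11623 ≡ 1 (mod 40680), hence d = 11623.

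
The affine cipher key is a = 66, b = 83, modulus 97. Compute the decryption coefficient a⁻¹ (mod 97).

25

Apply the Euclidean algorithm to 97 and 66:
97 = 1×66 + 31
66 = 2×31 + 4
31 = 7×4 + 3
4 = 1×3 + 1
3 = 3×1 + 0
The gcd is 1. Working backward:
1 = 4 − 3
1 = −31 + 8·4
1 = 8·66 − 17·31
1 = −17·97 + 25·66
So 66·25 ≡ 1 (mod 97).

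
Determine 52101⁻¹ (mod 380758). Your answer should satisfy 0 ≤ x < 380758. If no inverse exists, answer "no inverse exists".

Euclidean algorithm on 380758, 52101:
380758 = 7*52101 + 16051
52101 = 3*16051 + 3948
16051 = 4*3948 + 259
3948 = 15*259 + 63
259 = 4*63 + 7
63 = 9*7 + 0
gcd(52101, 380758) = 7 ≠ 1, so 52101 has no multiplicative inverse modulo 380758.

no inverse exists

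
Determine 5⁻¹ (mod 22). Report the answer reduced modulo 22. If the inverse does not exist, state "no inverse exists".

9

gcd(22, 5) by repeated division:
22 = 4×5 + 2
5 = 2×2 + 1
2 = 2×1 + 0
The gcd is 1. Working backward:
1 = 5 − 2·2
1 = −2·22 + 9·5
So 5·9 ≡ 1 (mod 22).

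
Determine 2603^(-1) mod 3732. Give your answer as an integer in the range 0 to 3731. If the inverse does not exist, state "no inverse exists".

Apply the Euclidean algorithm to 3732 and 2603:
3732 = 1·2603 + 1129
2603 = 2·1129 + 345
1129 = 3·345 + 94
345 = 3·94 + 63
94 = 1·63 + 31
63 = 2·31 + 1
31 = 31·1 + 0
The gcd is 1. Working backward:
1 = 63 − 2·31
1 = −2·94 + 3·63
1 = 3·345 − 11·94
1 = −11·1129 + 36·345
1 = 36·2603 − 83·1129
1 = −83·3732 + 119·2603
So 2603·119 ≡ 1 (mod 3732).

119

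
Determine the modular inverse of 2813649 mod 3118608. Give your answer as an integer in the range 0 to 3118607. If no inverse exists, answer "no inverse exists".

Euclidean algorithm on 3118608, 2813649:
3118608 = 1·2813649 + 304959
2813649 = 9·304959 + 69018
304959 = 4·69018 + 28887
69018 = 2·28887 + 11244
28887 = 2·11244 + 6399
11244 = 1·6399 + 4845
6399 = 1·4845 + 1554
4845 = 3·1554 + 183
1554 = 8·183 + 90
183 = 2·90 + 3
90 = 30·3 + 0
gcd(2813649, 3118608) = 3 ≠ 1, so 2813649 has no multiplicative inverse modulo 3118608.

no inverse exists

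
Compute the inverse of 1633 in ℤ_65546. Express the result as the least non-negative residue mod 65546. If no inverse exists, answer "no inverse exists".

Run Euclid on (65546, 1633):
65546 = 40·1633 + 226
1633 = 7·226 + 51
226 = 4·51 + 22
51 = 2·22 + 7
22 = 3·7 + 1
7 = 7·1 + 0
Since gcd(1633, 65546) = 1, back-substitute to write 1 as a combination:
1 = 22 − 3·7
1 = −3·51 + 7·22
1 = 7·226 − 31·51
1 = −31·1633 + 224·226
1 = 224·65546 − 8991·1633
Thus 1633·(-8991) ≡ 1 (mod 65546); reducing, -8991 mod 65546 = 56555.

56555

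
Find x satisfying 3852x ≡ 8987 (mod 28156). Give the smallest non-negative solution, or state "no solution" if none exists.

no solution

gcd(3852, 28156):
28156 = 7·3852 + 1192
3852 = 3·1192 + 276
1192 = 4·276 + 88
276 = 3·88 + 12
88 = 7·12 + 4
12 = 3·4 + 0
gcd = 4, but 4 ∤ 8987, so the congruence has no solution.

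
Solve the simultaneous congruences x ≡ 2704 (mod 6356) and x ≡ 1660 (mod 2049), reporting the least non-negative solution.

Write x = 2704 + 6356·k. Then 6356·k ≡ 1660 − 2704 ≡ 1005 (mod 2049).
Need 6356⁻¹ mod 2049. Extended Euclid on (2049, 209):
2049 = 9·209 + 168
209 = 1·168 + 41
168 = 4·41 + 4
41 = 10·4 + 1
4 = 4·1 + 0
Back-substitute:
1 = 41 − 10·4
1 = −10·168 + 41·41
1 = 41·209 − 51·168
1 = −51·2049 + 500·209
6356⁻¹ ≡ 500 (mod 2049), so k ≡ 500·1005 ≡ 495 (mod 2049).
x = 2704 + 6356·495 = 3148924.

3148924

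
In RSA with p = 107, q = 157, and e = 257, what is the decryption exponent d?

4697

φ(n) = (p−1)(q−1) = 106·156 = 16536.
Need d with 257·d ≡ 1 (mod 16536). Apply the extended Euclidean algorithm:
16536 = 64×257 + 88
257 = 2×88 + 81
88 = 1×81 + 7
81 = 11×7 + 4
7 = 1×4 + 3
4 = 1×3 + 1
3 = 3×1 + 0
Back-substitute:
1 = 4 − 3
1 = −7 + 2·4
1 = 2·81 − 23·7
1 = −23·88 + 25·81
1 = 25·257 − 73·88
1 = −73·16536 + 4697·257
So 257·4697 ≡ 1 (mod 16536), hence d = 4697.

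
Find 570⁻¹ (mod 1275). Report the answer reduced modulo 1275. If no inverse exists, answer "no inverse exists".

no inverse exists

Compute gcd(570, 1275):
1275 = 2*570 + 135
570 = 4*135 + 30
135 = 4*30 + 15
30 = 2*15 + 0
Since gcd = 15 > 1, 570 is not a unit mod 1275.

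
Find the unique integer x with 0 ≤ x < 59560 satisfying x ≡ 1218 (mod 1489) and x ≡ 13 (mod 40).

Write x = 1218 + 1489·k. Then 1489·k ≡ 13 − 1218 ≡ 35 (mod 40).
Need 1489⁻¹ mod 40. Extended Euclid on (40, 9):
40 = 4×9 + 4
9 = 2×4 + 1
4 = 4×1 + 0
Back-substitute:
1 = 9 − 2·4
1 = −2·40 + 9·9
1489⁻¹ ≡ 9 (mod 40), so k ≡ 9·35 ≡ 35 (mod 40).
x = 1218 + 1489·35 = 53333.

53333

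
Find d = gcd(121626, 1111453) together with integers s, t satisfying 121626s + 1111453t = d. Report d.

1

Repeated division:
1111453 = 9×121626 + 16819
121626 = 7×16819 + 3893
16819 = 4×3893 + 1247
3893 = 3×1247 + 152
1247 = 8×152 + 31
152 = 4×31 + 28
31 = 1×28 + 3
28 = 9×3 + 1
3 = 3×1 + 0
gcd(121626, 1111453) = 1.
Working backward:
1 = 28 − 9·3
1 = −9·31 + 10·28
1 = 10·152 − 49·31
1 = −49·1247 + 402·152
1 = 402·3893 − 1255·1247
1 = −1255·16819 + 5422·3893
1 = 5422·121626 − 39209·16819
1 = −39209·1111453 + 358303·121626
So 1 = (-39209)·1111453 + (358303)·121626.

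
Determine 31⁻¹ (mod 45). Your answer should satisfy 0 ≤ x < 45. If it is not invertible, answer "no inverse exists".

gcd(45, 31) by repeated division:
45 = 1×31 + 14
31 = 2×14 + 3
14 = 4×3 + 2
3 = 1×2 + 1
2 = 2×1 + 0
Since gcd(31, 45) = 1, back-substitute to write 1 as a combination:
1 = 3 − 2
1 = −14 + 5·3
1 = 5·31 − 11·14
1 = −11·45 + 16·31
So 31·16 ≡ 1 (mod 45).

16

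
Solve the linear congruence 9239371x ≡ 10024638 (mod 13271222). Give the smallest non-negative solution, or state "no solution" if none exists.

3700646

First find gcd(9239371, 13271222):
13271222 = 1*9239371 + 4031851
9239371 = 2*4031851 + 1175669
4031851 = 3*1175669 + 504844
1175669 = 2*504844 + 165981
504844 = 3*165981 + 6901
165981 = 24*6901 + 357
6901 = 19*357 + 118
357 = 3*118 + 3
118 = 39*3 + 1
3 = 3*1 + 0
gcd = 1, so a unique solution mod 13271222 exists.
Back-substitute for the Bézout coefficients:
1 = 118 − 39·3
1 = −39·357 + 118·118
1 = 118·6901 − 2281·357
1 = −2281·165981 + 54862·6901
1 = 54862·504844 − 166867·165981
1 = −166867·1175669 + 388596·504844
1 = 388596·4031851 − 1332655·1175669
1 = −1332655·9239371 + 3053906·4031851
1 = 3053906·13271222 − 4386561·9239371
So 9239371·(-4386561) ≡ 1 (mod 13271222), giving 9239371⁻¹ ≡ 8884661.
x ≡ 9239371⁻¹·10024638 ≡ 8884661·10024638 ≡ 3700646 (mod 13271222).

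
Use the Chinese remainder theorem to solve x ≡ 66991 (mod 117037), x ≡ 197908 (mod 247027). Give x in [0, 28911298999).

27721567848

Write x = 66991 + 117037·k. Then 117037·k ≡ 197908 − 66991 ≡ 130917 (mod 247027).
Need 117037⁻¹ mod 247027. Extended Euclid on (247027, 117037):
247027 = 2*117037 + 12953
117037 = 9*12953 + 460
12953 = 28*460 + 73
460 = 6*73 + 22
73 = 3*22 + 7
22 = 3*7 + 1
7 = 7*1 + 0
Back-substitute:
1 = 22 − 3·7
1 = −3·73 + 10·22
1 = 10·460 − 63·73
1 = −63·12953 + 1774·460
1 = 1774·117037 − 16029·12953
1 = −16029·247027 + 33832·117037
117037⁻¹ ≡ 33832 (mod 247027), so k ≡ 33832·130917 ≡ 236861 (mod 247027).
x = 66991 + 117037·236861 = 27721567848.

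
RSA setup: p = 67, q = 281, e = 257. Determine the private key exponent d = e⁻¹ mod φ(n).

5393

φ(n) = (p−1)(q−1) = 66·280 = 18480.
Need d with 257·d ≡ 1 (mod 18480). Apply the extended Euclidean algorithm:
18480 = 71·257 + 233
257 = 1·233 + 24
233 = 9·24 + 17
24 = 1·17 + 7
17 = 2·7 + 3
7 = 2·3 + 1
3 = 3·1 + 0
Back-substitute:
1 = 7 − 2·3
1 = −2·17 + 5·7
1 = 5·24 − 7·17
1 = −7·233 + 68·24
1 = 68·257 − 75·233
1 = −75·18480 + 5393·257
So 257·5393 ≡ 1 (mod 18480), hence d = 5393.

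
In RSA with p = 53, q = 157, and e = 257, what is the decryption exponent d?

φ(n) = (p−1)(q−1) = 52·156 = 8112.
Need d with 257·d ≡ 1 (mod 8112). Apply the extended Euclidean algorithm:
8112 = 31*257 + 145
257 = 1*145 + 112
145 = 1*112 + 33
112 = 3*33 + 13
33 = 2*13 + 7
13 = 1*7 + 6
7 = 1*6 + 1
6 = 6*1 + 0
Back-substitute:
1 = 7 − 6
1 = −13 + 2·7
1 = 2·33 − 5·13
1 = −5·112 + 17·33
1 = 17·145 − 22·112
1 = −22·257 + 39·145
1 = 39·8112 − 1231·257
So 257·(-1231) ≡ 1 (mod 8112), hence d ≡ -1231 ≡ 6881 (mod 8112).

6881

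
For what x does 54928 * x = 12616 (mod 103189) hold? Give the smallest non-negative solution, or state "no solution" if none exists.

87514

First find gcd(54928, 103189):
103189 = 1·54928 + 48261
54928 = 1·48261 + 6667
48261 = 7·6667 + 1592
6667 = 4·1592 + 299
1592 = 5·299 + 97
299 = 3·97 + 8
97 = 12·8 + 1
8 = 8·1 + 0
gcd = 1, so a unique solution mod 103189 exists.
Back-substitute for the Bézout coefficients:
1 = 97 − 12·8
1 = −12·299 + 37·97
1 = 37·1592 − 197·299
1 = −197·6667 + 825·1592
1 = 825·48261 − 5972·6667
1 = −5972·54928 + 6797·48261
1 = 6797·103189 − 12769·54928
So 54928·(-12769) ≡ 1 (mod 103189), giving 54928⁻¹ ≡ 90420.
x ≡ 54928⁻¹·12616 ≡ 90420·12616 ≡ 87514 (mod 103189).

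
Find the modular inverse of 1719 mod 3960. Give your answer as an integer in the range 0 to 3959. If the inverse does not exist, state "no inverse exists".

no inverse exists

Compute gcd(1719, 3960):
3960 = 2·1719 + 522
1719 = 3·522 + 153
522 = 3·153 + 63
153 = 2·63 + 27
63 = 2·27 + 9
27 = 3·9 + 0
Since gcd = 9 > 1, 1719 is not a unit mod 3960.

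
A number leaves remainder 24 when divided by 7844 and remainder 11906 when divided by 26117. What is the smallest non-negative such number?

35792196

Write x = 24 + 7844·k. Then 7844·k ≡ 11906 − 24 ≡ 11882 (mod 26117).
Need 7844⁻¹ mod 26117. Extended Euclid on (26117, 7844):
26117 = 3*7844 + 2585
7844 = 3*2585 + 89
2585 = 29*89 + 4
89 = 22*4 + 1
4 = 4*1 + 0
Back-substitute:
1 = 89 − 22·4
1 = −22·2585 + 639·89
1 = 639·7844 − 1939·2585
1 = −1939·26117 + 6456·7844
7844⁻¹ ≡ 6456 (mod 26117), so k ≡ 6456·11882 ≡ 4563 (mod 26117).
x = 24 + 7844·4563 = 35792196.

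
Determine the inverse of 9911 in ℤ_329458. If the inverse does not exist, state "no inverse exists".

Run Euclid on (329458, 9911):
329458 = 33×9911 + 2395
9911 = 4×2395 + 331
2395 = 7×331 + 78
331 = 4×78 + 19
78 = 4×19 + 2
19 = 9×2 + 1
2 = 2×1 + 0
gcd = 1, so the inverse exists. Back-substitute:
1 = 19 − 9·2
1 = −9·78 + 37·19
1 = 37·331 − 157·78
1 = −157·2395 + 1136·331
1 = 1136·9911 − 4701·2395
1 = −4701·329458 + 156269·9911
So 9911·156269 ≡ 1 (mod 329458).

156269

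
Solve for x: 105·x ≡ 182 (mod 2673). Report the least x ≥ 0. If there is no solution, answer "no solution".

no solution

gcd(105, 2673):
2673 = 25*105 + 48
105 = 2*48 + 9
48 = 5*9 + 3
9 = 3*3 + 0
gcd = 3, but 3 ∤ 182, so the congruence has no solution.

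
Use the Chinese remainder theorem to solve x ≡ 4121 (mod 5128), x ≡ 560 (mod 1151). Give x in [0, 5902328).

Write x = 4121 + 5128·k. Then 5128·k ≡ 560 − 4121 ≡ 1043 (mod 1151).
Need 5128⁻¹ mod 1151. Extended Euclid on (1151, 524):
1151 = 2×524 + 103
524 = 5×103 + 9
103 = 11×9 + 4
9 = 2×4 + 1
4 = 4×1 + 0
Back-substitute:
1 = 9 − 2·4
1 = −2·103 + 23·9
1 = 23·524 − 117·103
1 = −117·1151 + 257·524
5128⁻¹ ≡ 257 (mod 1151), so k ≡ 257·1043 ≡ 1019 (mod 1151).
x = 4121 + 5128·1019 = 5229553.

5229553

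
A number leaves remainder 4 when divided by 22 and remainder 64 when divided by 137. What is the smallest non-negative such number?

1434

Write x = 4 + 22·k. Then 22·k ≡ 64 − 4 ≡ 60 (mod 137).
Need 22⁻¹ mod 137. Extended Euclid on (137, 22):
137 = 6*22 + 5
22 = 4*5 + 2
5 = 2*2 + 1
2 = 2*1 + 0
Back-substitute:
1 = 5 − 2·2
1 = −2·22 + 9·5
1 = 9·137 − 56·22
22⁻¹ ≡ 81 (mod 137), so k ≡ 81·60 ≡ 65 (mod 137).
x = 4 + 22·65 = 1434.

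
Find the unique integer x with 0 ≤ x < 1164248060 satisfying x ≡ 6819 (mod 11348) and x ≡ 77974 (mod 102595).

678333519

Write x = 6819 + 11348·k. Then 11348·k ≡ 77974 − 6819 ≡ 71155 (mod 102595).
Need 11348⁻¹ mod 102595. Extended Euclid on (102595, 11348):
102595 = 9·11348 + 463
11348 = 24·463 + 236
463 = 1·236 + 227
236 = 1·227 + 9
227 = 25·9 + 2
9 = 4·2 + 1
2 = 2·1 + 0
Back-substitute:
1 = 9 − 4·2
1 = −4·227 + 101·9
1 = 101·236 − 105·227
1 = −105·463 + 206·236
1 = 206·11348 − 5049·463
1 = −5049·102595 + 45647·11348
11348⁻¹ ≡ 45647 (mod 102595), so k ≡ 45647·71155 ≡ 59775 (mod 102595).
x = 6819 + 11348·59775 = 678333519.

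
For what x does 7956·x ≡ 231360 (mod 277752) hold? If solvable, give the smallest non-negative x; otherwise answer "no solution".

20068

First find gcd(7956, 277752):
277752 = 34·7956 + 7248
7956 = 1·7248 + 708
7248 = 10·708 + 168
708 = 4·168 + 36
168 = 4·36 + 24
36 = 1·24 + 12
24 = 2·12 + 0
gcd = 12 and 12 | 231360, so solutions exist. Divide through by 12: 663x ≡ 19280 (mod 23146).
Now find 663⁻¹ mod 23146:
23146 = 34*663 + 604
663 = 1*604 + 59
604 = 10*59 + 14
59 = 4*14 + 3
14 = 4*3 + 2
3 = 1*2 + 1
2 = 2*1 + 0
Back-substitute:
1 = 3 − 2
1 = −14 + 5·3
1 = 5·59 − 21·14
1 = −21·604 + 215·59
1 = 215·663 − 236·604
1 = −236·23146 + 8239·663
So 663⁻¹ ≡ 8239 (mod 23146).
Then x ≡ 8239·19280 ≡ 20068 (mod 23146); the smallest non-negative solution is x = 20068.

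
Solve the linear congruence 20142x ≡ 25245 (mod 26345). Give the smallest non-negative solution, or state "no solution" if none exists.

First find gcd(20142, 26345):
26345 = 1×20142 + 6203
20142 = 3×6203 + 1533
6203 = 4×1533 + 71
1533 = 21×71 + 42
71 = 1×42 + 29
42 = 1×29 + 13
29 = 2×13 + 3
13 = 4×3 + 1
3 = 3×1 + 0
gcd = 1, so a unique solution mod 26345 exists.
Back-substitute for the Bézout coefficients:
1 = 13 − 4·3
1 = −4·29 + 9·13
1 = 9·42 − 13·29
1 = −13·71 + 22·42
1 = 22·1533 − 475·71
1 = −475·6203 + 1922·1533
1 = 1922·20142 − 6241·6203
1 = −6241·26345 + 8163·20142
So 20142·(8163) ≡ 1 (mod 26345), giving 20142⁻¹ ≡ 8163.
x ≡ 20142⁻¹·25245 ≡ 8163·25245 ≡ 4345 (mod 26345).

4345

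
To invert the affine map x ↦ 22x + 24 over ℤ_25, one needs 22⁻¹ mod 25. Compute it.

8

Extended Euclidean algorithm:
25 = 1·22 + 3
22 = 7·3 + 1
3 = 3·1 + 0
The gcd is 1. Working backward:
1 = 22 − 7·3
1 = −7·25 + 8·22
So 22·8 ≡ 1 (mod 25).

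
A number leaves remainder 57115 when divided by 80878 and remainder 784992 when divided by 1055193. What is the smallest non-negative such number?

57587942967

Write x = 57115 + 80878·k. Then 80878·k ≡ 784992 − 57115 ≡ 727877 (mod 1055193).
Need 80878⁻¹ mod 1055193. Extended Euclid on (1055193, 80878):
1055193 = 13×80878 + 3779
80878 = 21×3779 + 1519
3779 = 2×1519 + 741
1519 = 2×741 + 37
741 = 20×37 + 1
37 = 37×1 + 0
Back-substitute:
1 = 741 − 20·37
1 = −20·1519 + 41·741
1 = 41·3779 − 102·1519
1 = −102·80878 + 2183·3779
1 = 2183·1055193 − 28481·80878
80878⁻¹ ≡ 1026712 (mod 1055193), so k ≡ 1026712·727877 ≡ 712034 (mod 1055193).
x = 57115 + 80878·712034 = 57587942967.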